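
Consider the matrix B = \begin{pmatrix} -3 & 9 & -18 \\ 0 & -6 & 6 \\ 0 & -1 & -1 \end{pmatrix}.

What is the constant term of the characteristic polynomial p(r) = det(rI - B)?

p(0) = det(0·I − B) = det(−B) = (−1)^3·det(B).
det(B) = -36, so p(0) = 36.

36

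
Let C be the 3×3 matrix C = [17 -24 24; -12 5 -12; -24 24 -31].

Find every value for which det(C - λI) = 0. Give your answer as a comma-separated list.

-7, -7, 5

The characteristic polynomial is p(μ) = det(μI - C).
Expanding the 3×3 determinant: p(μ) = μ^3 + 9μ^2 - 21μ - 245.
Rational-root test: μ = 5 gives p(5) = 0.
Dividing by (μ - 5) leaves μ^2 + 14μ + 49.
The quadratic factor is (μ + 7)^2.
Eigenvalues: -7, -7, 5.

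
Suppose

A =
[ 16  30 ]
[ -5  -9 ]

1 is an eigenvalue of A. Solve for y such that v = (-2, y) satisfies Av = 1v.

1

We need (A - 1I)v = 0.
A - 1I = [[15, 30], [-5, -10]].
Row 1: (15)·-2 + (30)·y = 0
Row 2: (-5)·-2 + (-10)·y = 0
Solving gives y = 1.
Check: A·(-2, 1) = (-2, 1) = 1·(-2, 1).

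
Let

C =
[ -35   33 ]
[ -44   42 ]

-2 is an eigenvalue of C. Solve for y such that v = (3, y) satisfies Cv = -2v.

We need (C + 2I)v = 0.
C + 2I = [[-33, 33], [-44, 44]].
Row 1: (-33)·3 + (33)·y = 0
Row 2: (-44)·3 + (44)·y = 0
Solving gives y = 3.
Check: C·(3, 3) = (-6, -6) = -2·(3, 3).

3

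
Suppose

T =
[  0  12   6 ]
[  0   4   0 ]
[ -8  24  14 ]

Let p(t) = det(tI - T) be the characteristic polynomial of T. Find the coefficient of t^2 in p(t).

The coefficient of t^2 of det(tI - T) is −trace(T).
trace(T) = (0) + (4) + (14) = 18, so the coefficient is -18.

-18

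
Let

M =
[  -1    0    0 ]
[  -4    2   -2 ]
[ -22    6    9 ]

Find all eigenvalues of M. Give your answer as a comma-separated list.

Compute the characteristic polynomial p(s) = det(sI - M).
Cofactor expansion gives p(s) = s^3 - 10s^2 + 19s + 30.
Try s = -1: p(-1) = 0, so -1 is a root.
Dividing by (s + 1) leaves s^2 - 11s + 30.
The quadratic factors as (s - 5)·(s - 6).
Eigenvalues: -1, 5, 6.

-1, 5, 6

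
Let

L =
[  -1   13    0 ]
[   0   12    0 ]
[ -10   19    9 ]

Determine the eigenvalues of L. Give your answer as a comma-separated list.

-1, 9, 12

Compute the characteristic polynomial p(λ) = det(λI - L).
Expanding the 3×3 determinant: p(λ) = λ^3 - 20λ^2 + 87λ + 108.
Try λ = -1: p(-1) = 0, so -1 is a root.
Factor out (λ + 1): p(λ) = (λ + 1)·(λ^2 - 21λ + 108).
The quadratic factors as (λ - 9)·(λ - 12).
Eigenvalues: -1, 9, 12.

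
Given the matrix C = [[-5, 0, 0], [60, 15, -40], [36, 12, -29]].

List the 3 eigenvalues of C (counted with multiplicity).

-9, -5, -5

Compute the characteristic polynomial p(λ) = det(λI - C).
Expanding the 3×3 determinant: p(λ) = λ^3 + 19λ^2 + 115λ + 225.
Rational-root test: λ = -5 gives p(-5) = 0.
Factor out (λ + 5): p(λ) = (λ + 5)·(λ^2 + 14λ + 45).
The quadratic factors as (λ + 9)·(λ + 5).
Eigenvalues: -9, -5, -5.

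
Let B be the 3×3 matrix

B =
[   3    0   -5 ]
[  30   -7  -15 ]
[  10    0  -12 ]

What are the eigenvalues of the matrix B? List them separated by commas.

-7, -7, -2

The characteristic polynomial is p(r) = det(rI - B).
Expanding the 3×3 determinant: p(r) = r^3 + 16r^2 + 77r + 98.
Try r = -7: p(-7) = 0, so -7 is a root.
Factor out (r + 7): p(r) = (r + 7)·(r^2 + 9r + 14).
The quadratic factors as (r + 7)·(r + 2).
Eigenvalues: -7, -7, -2.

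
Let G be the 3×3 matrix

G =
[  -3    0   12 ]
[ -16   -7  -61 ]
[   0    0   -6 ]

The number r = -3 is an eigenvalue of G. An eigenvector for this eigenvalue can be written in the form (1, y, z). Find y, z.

-4, 0

We need (G + 3I)v = 0.
G + 3I = [[0, 0, 12], [-16, -4, -61], [0, 0, -3]].
Row 1: (0)·1 + (0)·y + (12)·z = 0
Row 2: (-16)·1 + (-4)·y + (-61)·z = 0
Row 3: (0)·1 + (0)·y + (-3)·z = 0
Solving gives y = -4, z = 0.
Check: G·(1, -4, 0) = (-3, 12, 0) = -3·(1, -4, 0).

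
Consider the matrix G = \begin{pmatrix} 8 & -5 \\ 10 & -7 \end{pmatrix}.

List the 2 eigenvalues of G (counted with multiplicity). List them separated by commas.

-2, 3

det(G - λI) = (8 - λ)(-7 - λ) - (-5)·(10) = λ^2 - λ - 6.
This factors as (λ + 2)·(λ - 3) = 0.
Eigenvalues: -2, 3.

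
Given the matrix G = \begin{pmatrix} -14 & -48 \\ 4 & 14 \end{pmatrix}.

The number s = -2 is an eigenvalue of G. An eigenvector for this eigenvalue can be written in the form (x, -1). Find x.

We need (G + 2I)v = 0.
G + 2I = [[-12, -48], [4, 16]].
Row 1: (-12)·x + (-48)·-1 = 0
Row 2: (4)·x + (16)·-1 = 0
Solving gives x = 4.
Check: G·(4, -1) = (-8, 2) = -2·(4, -1).

4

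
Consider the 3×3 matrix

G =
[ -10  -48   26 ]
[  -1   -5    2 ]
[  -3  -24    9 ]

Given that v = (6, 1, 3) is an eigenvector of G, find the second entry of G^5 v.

First find the eigenvalue: Gv = (-30, -5, -15) = -5·(6, 1, 3), so λ = -5.
Then G^5 v = λ^5·v = (-5)^5·(6, 1, 3) = -3125·(6, 1, 3) = (-18750, -3125, -9375).

-3125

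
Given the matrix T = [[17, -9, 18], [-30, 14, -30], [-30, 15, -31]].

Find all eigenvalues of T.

-1, -1, 2

Compute the characteristic polynomial p(λ) = det(λI - T).
Expanding the 3×3 determinant: p(λ) = λ^3 - 3λ - 2.
Rational-root test: λ = 2 gives p(2) = 0.
Dividing by (λ - 2) leaves λ^2 + 2λ + 1.
The quadratic factor is (λ + 1)^2.
Eigenvalues: -1, -1, 2.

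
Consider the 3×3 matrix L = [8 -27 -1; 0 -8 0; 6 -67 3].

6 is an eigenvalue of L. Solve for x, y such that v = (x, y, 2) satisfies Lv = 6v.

1, 0

We need (L - 6I)v = 0.
L - 6I = [[2, -27, -1], [0, -14, 0], [6, -67, -3]].
Row 1: (2)·x + (-27)·y + (-1)·2 = 0
Row 2: (0)·x + (-14)·y + (0)·2 = 0
Row 3: (6)·x + (-67)·y + (-3)·2 = 0
Solving gives x = 1, y = 0.
Check: L·(1, 0, 2) = (6, 0, 12) = 6·(1, 0, 2).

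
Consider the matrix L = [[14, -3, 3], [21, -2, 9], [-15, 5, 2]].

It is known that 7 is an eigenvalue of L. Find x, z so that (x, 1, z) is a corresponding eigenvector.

0, 1

We need (L - 7I)v = 0.
L - 7I = [[7, -3, 3], [21, -9, 9], [-15, 5, -5]].
Row 1: (7)·x + (-3)·1 + (3)·z = 0
Row 2: (21)·x + (-9)·1 + (9)·z = 0
Row 3: (-15)·x + (5)·1 + (-5)·z = 0
Solving gives x = 0, z = 1.
Check: L·(0, 1, 1) = (0, 7, 7) = 7·(0, 1, 1).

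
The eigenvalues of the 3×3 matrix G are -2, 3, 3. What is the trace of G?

4

trace(G) is the sum of the eigenvalues: (-2) + (3) + (3) = 4.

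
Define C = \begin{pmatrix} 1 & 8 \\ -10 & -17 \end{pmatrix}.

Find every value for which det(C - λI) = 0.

-9, -7

det(C - μI) = (1 - μ)(-17 - μ) - (8)·(-10) = μ^2 + 16μ + 63.
This factors as (μ + 9)·(μ + 7) = 0.
Eigenvalues: -9, -7.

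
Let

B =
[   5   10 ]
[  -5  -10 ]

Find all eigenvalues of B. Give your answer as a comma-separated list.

-5, 0

det(B - λI) = (5 - λ)(-10 - λ) - (10)·(-5) = λ^2 + 5λ.
This factors as (λ + 5)·λ = 0.
Eigenvalues: -5, 0.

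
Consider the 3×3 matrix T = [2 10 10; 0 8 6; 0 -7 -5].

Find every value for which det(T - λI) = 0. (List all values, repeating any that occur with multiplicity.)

1, 2, 2

The characteristic polynomial is p(r) = det(rI - T).
Cofactor expansion gives p(r) = r^3 - 5r^2 + 8r - 4.
Try r = 1: p(1) = 0, so 1 is a root.
Factor out (r - 1): p(r) = (r - 1)·(r^2 - 4r + 4).
The quadratic factor is (r - 2)^2.
Eigenvalues: 1, 2, 2.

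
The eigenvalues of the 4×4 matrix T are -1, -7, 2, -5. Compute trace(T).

-11

trace(T) is the sum of the eigenvalues: (-1) + (-7) + (2) + (-5) = -11.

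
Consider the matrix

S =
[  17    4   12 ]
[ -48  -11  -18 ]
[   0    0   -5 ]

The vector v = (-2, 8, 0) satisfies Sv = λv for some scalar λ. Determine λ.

1

Compute Sv: S·(-2, 8, 0) = (-2, 8, 0).
Since Sv = λv, compare component 1: -2 = λ·-2, so λ = 1.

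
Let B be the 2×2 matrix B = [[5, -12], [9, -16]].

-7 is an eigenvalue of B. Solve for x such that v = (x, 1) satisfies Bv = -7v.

We need (B + 7I)v = 0.
B + 7I = [[12, -12], [9, -9]].
Row 1: (12)·x + (-12)·1 = 0
Row 2: (9)·x + (-9)·1 = 0
Solving gives x = 1.
Check: B·(1, 1) = (-7, -7) = -7·(1, 1).

1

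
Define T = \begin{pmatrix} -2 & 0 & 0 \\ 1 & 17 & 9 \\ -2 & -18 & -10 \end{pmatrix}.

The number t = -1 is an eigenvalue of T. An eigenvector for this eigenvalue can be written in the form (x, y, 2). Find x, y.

We need (T + 1I)v = 0.
T + 1I = [[-1, 0, 0], [1, 18, 9], [-2, -18, -9]].
Row 1: (-1)·x + (0)·y + (0)·2 = 0
Row 2: (1)·x + (18)·y + (9)·2 = 0
Row 3: (-2)·x + (-18)·y + (-9)·2 = 0
Solving gives x = 0, y = -1.
Check: T·(0, -1, 2) = (0, 1, -2) = -1·(0, -1, 2).

0, -1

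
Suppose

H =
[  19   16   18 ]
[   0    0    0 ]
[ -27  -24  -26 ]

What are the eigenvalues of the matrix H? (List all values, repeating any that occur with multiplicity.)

Compute the characteristic polynomial p(λ) = det(λI - H).
Expanding the 3×3 determinant: p(λ) = λ^3 + 7λ^2 - 8λ.
Try λ = 0: p(0) = 0, so 0 is a root.
Factor out λ: p(λ) = λ·(λ^2 + 7λ - 8).
The quadratic factors as (λ + 8)·(λ - 1).
Eigenvalues: -8, 0, 1.

-8, 0, 1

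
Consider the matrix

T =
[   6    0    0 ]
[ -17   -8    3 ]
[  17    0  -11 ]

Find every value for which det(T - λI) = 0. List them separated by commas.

-11, -8, 6

The characteristic polynomial is p(λ) = det(λI - T).
Expanding the 3×3 determinant: p(λ) = λ^3 + 13λ^2 - 26λ - 528.
Try λ = 6: p(6) = 0, so 6 is a root.
Factor out (λ - 6): p(λ) = (λ - 6)·(λ^2 + 19λ + 88).
The quadratic factors as (λ + 11)·(λ + 8).
Eigenvalues: -11, -8, 6.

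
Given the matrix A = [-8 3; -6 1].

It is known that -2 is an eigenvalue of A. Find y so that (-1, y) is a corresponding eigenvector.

We need (A + 2I)v = 0.
A + 2I = [[-6, 3], [-6, 3]].
Row 1: (-6)·-1 + (3)·y = 0
Row 2: (-6)·-1 + (3)·y = 0
Solving gives y = -2.
Check: A·(-1, -2) = (2, 4) = -2·(-1, -2).

-2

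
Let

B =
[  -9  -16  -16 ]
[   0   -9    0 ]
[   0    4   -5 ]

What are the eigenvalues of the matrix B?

The characteristic polynomial is p(μ) = det(μI - B).
Expanding along the first row, p(μ) = μ^3 + 23μ^2 + 171μ + 405.
Since p(-9) = 0, μ = -9 is a root.
Factor out (μ + 9): p(μ) = (μ + 9)·(μ^2 + 14μ + 45).
The quadratic factors as (μ + 9)·(μ + 5).
Eigenvalues: -9, -9, -5.

-9, -9, -5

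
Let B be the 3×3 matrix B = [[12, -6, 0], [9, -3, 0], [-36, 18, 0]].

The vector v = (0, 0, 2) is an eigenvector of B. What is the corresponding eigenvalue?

0

Compute Bv: B·(0, 0, 2) = (0, 0, 0).
Since Bv = λv, compare component 3: 0 = λ·2, so λ = 0.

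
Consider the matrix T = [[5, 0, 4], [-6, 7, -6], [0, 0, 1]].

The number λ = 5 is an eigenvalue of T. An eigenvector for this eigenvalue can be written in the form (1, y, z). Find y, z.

3, 0

We need (T - 5I)v = 0.
T - 5I = [[0, 0, 4], [-6, 2, -6], [0, 0, -4]].
Row 1: (0)·1 + (0)·y + (4)·z = 0
Row 2: (-6)·1 + (2)·y + (-6)·z = 0
Row 3: (0)·1 + (0)·y + (-4)·z = 0
Solving gives y = 3, z = 0.
Check: T·(1, 3, 0) = (5, 15, 0) = 5·(1, 3, 0).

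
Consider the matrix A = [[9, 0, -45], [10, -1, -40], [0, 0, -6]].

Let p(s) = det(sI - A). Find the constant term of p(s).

-54

p(s) = s^3 - 2s^2 - 57s - 54.
The constant term is -54.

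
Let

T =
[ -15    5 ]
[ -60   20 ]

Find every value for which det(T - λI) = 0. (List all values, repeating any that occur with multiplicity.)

det(T - sI) = (-15 - s)(20 - s) - (5)·(-60) = s^2 - 5s.
This factors as s·(s - 5) = 0.
Eigenvalues: 0, 5.

0, 5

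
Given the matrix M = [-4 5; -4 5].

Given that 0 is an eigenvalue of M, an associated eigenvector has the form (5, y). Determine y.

We need (M)v = 0.
M = [[-4, 5], [-4, 5]].
Row 1: (-4)·5 + (5)·y = 0
Row 2: (-4)·5 + (5)·y = 0
Solving gives y = 4.
Check: M·(5, 4) = (0, 0) = 0·(5, 4).

4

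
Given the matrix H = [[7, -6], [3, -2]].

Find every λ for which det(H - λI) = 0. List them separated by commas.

det(H - sI) = (7 - s)(-2 - s) - (-6)·(3) = s^2 - 5s + 4.
This factors as (s - 1)·(s - 4) = 0.
Eigenvalues: 1, 4.

1, 4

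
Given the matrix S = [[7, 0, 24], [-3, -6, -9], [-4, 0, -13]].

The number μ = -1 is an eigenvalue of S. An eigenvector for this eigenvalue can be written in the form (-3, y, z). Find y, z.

0, 1

We need (S + 1I)v = 0.
S + 1I = [[8, 0, 24], [-3, -5, -9], [-4, 0, -12]].
Row 1: (8)·-3 + (0)·y + (24)·z = 0
Row 2: (-3)·-3 + (-5)·y + (-9)·z = 0
Row 3: (-4)·-3 + (0)·y + (-12)·z = 0
Solving gives y = 0, z = 1.
Check: S·(-3, 0, 1) = (3, 0, -1) = -1·(-3, 0, 1).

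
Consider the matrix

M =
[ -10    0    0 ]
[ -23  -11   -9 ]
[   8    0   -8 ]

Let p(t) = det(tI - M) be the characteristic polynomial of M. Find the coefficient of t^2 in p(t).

29

The coefficient of t^2 of det(tI - M) is −trace(M).
trace(M) = (-10) + (-11) + (-8) = -29, so the coefficient is 29.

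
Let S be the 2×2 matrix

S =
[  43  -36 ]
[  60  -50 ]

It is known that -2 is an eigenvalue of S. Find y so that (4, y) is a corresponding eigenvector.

We need (S + 2I)v = 0.
S + 2I = [[45, -36], [60, -48]].
Row 1: (45)·4 + (-36)·y = 0
Row 2: (60)·4 + (-48)·y = 0
Solving gives y = 5.
Check: S·(4, 5) = (-8, -10) = -2·(4, 5).

5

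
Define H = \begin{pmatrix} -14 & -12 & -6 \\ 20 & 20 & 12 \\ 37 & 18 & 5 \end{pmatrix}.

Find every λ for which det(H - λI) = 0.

-4, 7, 8

Set up det(μI - H) = 0.
Expanding the 3×3 determinant: p(μ) = μ^3 - 11μ^2 - 4μ + 224.
Try μ = 7: p(7) = 0, so 7 is a root.
Factor out (μ - 7): p(μ) = (μ - 7)·(μ^2 - 4μ - 32).
The quadratic factors as (μ + 4)·(μ - 8).
Eigenvalues: -4, 7, 8.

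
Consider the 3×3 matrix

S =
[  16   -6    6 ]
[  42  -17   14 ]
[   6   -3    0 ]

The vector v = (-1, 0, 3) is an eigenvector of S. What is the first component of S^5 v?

32

First find the eigenvalue: Sv = (2, 0, -6) = -2·(-1, 0, 3), so λ = -2.
Then S^5 v = λ^5·v = (-2)^5·(-1, 0, 3) = -32·(-1, 0, 3) = (32, 0, -96).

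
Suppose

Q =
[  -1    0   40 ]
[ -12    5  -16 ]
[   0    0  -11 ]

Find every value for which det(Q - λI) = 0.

-11, -1, 5

Set up det(lambda·I - Q) = 0.
Cofactor expansion gives p(lambda) = lambda^3 + 7·lambda^2 - 49·lambda - 55.
Since p(-1) = 0, lambda = -1 is a root.
Factor out (lambda + 1): p(lambda) = (lambda + 1)·(lambda^2 + 6·lambda - 55).
The quadratic factors as (lambda + 11)·(lambda - 5).
Eigenvalues: -11, -1, 5.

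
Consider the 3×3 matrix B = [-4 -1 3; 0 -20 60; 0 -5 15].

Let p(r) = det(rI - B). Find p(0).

p(0) = det(0·I − B) = det(−B) = (−1)^3·det(B).
det(B) = 0, so p(0) = 0.

0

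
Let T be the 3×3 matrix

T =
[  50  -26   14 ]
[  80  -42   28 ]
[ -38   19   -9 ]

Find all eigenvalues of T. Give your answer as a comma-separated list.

Set up det(sI - T) = 0.
Expanding along the first row, p(s) = s^3 + s^2 - 92s - 180.
Try s = -2: p(-2) = 0, so -2 is a root.
Factor out (s + 2): p(s) = (s + 2)·(s^2 - s - 90).
The quadratic factors as (s + 9)·(s - 10).
Eigenvalues: -9, -2, 10.

-9, -2, 10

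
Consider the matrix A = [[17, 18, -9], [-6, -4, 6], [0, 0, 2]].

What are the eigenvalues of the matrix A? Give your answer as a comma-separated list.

The characteristic polynomial is p(λ) = det(λI - A).
Expanding along the first row, p(λ) = λ^3 - 15λ^2 + 66λ - 80.
Try λ = 2: p(2) = 0, so 2 is a root.
Dividing by (λ - 2) leaves λ^2 - 13λ + 40.
The quadratic factors as (λ - 5)·(λ - 8).
Eigenvalues: 2, 5, 8.

2, 5, 8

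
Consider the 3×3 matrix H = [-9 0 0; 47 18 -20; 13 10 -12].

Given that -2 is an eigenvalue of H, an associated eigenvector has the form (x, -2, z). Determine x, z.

We need (H + 2I)v = 0.
H + 2I = [[-7, 0, 0], [47, 20, -20], [13, 10, -10]].
Row 1: (-7)·x + (0)·-2 + (0)·z = 0
Row 2: (47)·x + (20)·-2 + (-20)·z = 0
Row 3: (13)·x + (10)·-2 + (-10)·z = 0
Solving gives x = 0, z = -2.
Check: H·(0, -2, -2) = (0, 4, 4) = -2·(0, -2, -2).

0, -2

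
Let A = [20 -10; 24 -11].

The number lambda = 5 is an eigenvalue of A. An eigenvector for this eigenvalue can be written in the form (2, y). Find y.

3

We need (A - 5I)v = 0.
A - 5I = [[15, -10], [24, -16]].
Row 1: (15)·2 + (-10)·y = 0
Row 2: (24)·2 + (-16)·y = 0
Solving gives y = 3.
Check: A·(2, 3) = (10, 15) = 5·(2, 3).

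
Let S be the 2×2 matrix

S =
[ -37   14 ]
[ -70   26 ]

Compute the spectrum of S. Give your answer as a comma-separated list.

det(S - rI) = (-37 - r)(26 - r) - (14)·(-70) = r^2 + 11r + 18.
This factors as (r + 9)·(r + 2) = 0.
Eigenvalues: -9, -2.

-9, -2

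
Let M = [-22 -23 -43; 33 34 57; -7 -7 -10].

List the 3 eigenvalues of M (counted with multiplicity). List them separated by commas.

-3, 1, 4

The characteristic polynomial is p(t) = det(tI - M).
Cofactor expansion gives p(t) = t^3 - 2t^2 - 11t + 12.
Try t = 4: p(4) = 0, so 4 is a root.
Dividing by (t - 4) leaves t^2 + 2t - 3.
The quadratic factors as (t + 3)·(t - 1).
Eigenvalues: -3, 1, 4.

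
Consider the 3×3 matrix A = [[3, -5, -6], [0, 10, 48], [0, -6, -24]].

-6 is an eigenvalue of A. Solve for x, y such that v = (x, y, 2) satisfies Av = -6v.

-2, -6

We need (A + 6I)v = 0.
A + 6I = [[9, -5, -6], [0, 16, 48], [0, -6, -18]].
Row 1: (9)·x + (-5)·y + (-6)·2 = 0
Row 2: (0)·x + (16)·y + (48)·2 = 0
Row 3: (0)·x + (-6)·y + (-18)·2 = 0
Solving gives x = -2, y = -6.
Check: A·(-2, -6, 2) = (12, 36, -12) = -6·(-2, -6, 2).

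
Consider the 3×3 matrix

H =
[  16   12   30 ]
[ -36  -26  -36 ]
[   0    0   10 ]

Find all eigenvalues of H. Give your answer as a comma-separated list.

The characteristic polynomial is p(s) = det(sI - H).
Expanding the 3×3 determinant: p(s) = s^3 - 84s - 160.
Try s = -8: p(-8) = 0, so -8 is a root.
Dividing by (s + 8) leaves s^2 - 8s - 20.
The quadratic factors as (s + 2)·(s - 10).
Eigenvalues: -8, -2, 10.

-8, -2, 10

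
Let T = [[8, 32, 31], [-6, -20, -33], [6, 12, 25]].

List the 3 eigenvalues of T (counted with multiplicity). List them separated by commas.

The characteristic polynomial is p(r) = det(rI - T).
Cofactor expansion gives p(r) = r^3 - 13r^2 - 58r + 880.
Rational-root test: r = -8 gives p(-8) = 0.
Factor out (r + 8): p(r) = (r + 8)·(r^2 - 21r + 110).
The quadratic factors as (r - 10)·(r - 11).
Eigenvalues: -8, 10, 11.

-8, 10, 11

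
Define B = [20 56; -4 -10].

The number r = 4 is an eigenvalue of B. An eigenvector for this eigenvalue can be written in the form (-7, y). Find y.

2

We need (B - 4I)v = 0.
B - 4I = [[16, 56], [-4, -14]].
Row 1: (16)·-7 + (56)·y = 0
Row 2: (-4)·-7 + (-14)·y = 0
Solving gives y = 2.
Check: B·(-7, 2) = (-28, 8) = 4·(-7, 2).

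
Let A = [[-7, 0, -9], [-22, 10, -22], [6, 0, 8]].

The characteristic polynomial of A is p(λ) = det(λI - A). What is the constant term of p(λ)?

p(λ) = λ^3 - 11λ^2 + 8λ + 20.
The constant term is 20.

20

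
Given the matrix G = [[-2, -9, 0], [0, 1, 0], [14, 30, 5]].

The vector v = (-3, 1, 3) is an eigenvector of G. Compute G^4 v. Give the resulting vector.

First find the eigenvalue: Gv = (-3, 1, 3) = 1·(-3, 1, 3), so λ = 1.
Then G^4 v = λ^4·v = 1^4·(-3, 1, 3) = 1·(-3, 1, 3) = (-3, 1, 3).

(-3, 1, 3)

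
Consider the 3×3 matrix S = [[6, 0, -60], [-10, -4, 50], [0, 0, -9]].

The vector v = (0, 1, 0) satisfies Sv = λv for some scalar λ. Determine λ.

-4

Compute Sv: S·(0, 1, 0) = (0, -4, 0).
Since Sv = λv, compare component 2: -4 = λ·1, so λ = -4.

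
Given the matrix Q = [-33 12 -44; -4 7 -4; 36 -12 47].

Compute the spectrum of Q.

3, 7, 11

Set up det(λI - Q) = 0.
Expanding the 3×3 determinant: p(λ) = λ^3 - 21λ^2 + 131λ - 231.
Since p(3) = 0, λ = 3 is a root.
Factor out (λ - 3): p(λ) = (λ - 3)·(λ^2 - 18λ + 77).
The quadratic factors as (λ - 7)·(λ - 11).
Eigenvalues: 3, 7, 11.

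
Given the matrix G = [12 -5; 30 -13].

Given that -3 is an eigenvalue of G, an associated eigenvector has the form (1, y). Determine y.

3

We need (G + 3I)v = 0.
G + 3I = [[15, -5], [30, -10]].
Row 1: (15)·1 + (-5)·y = 0
Row 2: (30)·1 + (-10)·y = 0
Solving gives y = 3.
Check: G·(1, 3) = (-3, -9) = -3·(1, 3).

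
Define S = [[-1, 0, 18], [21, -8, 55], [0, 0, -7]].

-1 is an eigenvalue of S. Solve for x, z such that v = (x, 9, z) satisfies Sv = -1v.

We need (S + 1I)v = 0.
S + 1I = [[0, 0, 18], [21, -7, 55], [0, 0, -6]].
Row 1: (0)·x + (0)·9 + (18)·z = 0
Row 2: (21)·x + (-7)·9 + (55)·z = 0
Row 3: (0)·x + (0)·9 + (-6)·z = 0
Solving gives x = 3, z = 0.
Check: S·(3, 9, 0) = (-3, -9, 0) = -1·(3, 9, 0).

3, 0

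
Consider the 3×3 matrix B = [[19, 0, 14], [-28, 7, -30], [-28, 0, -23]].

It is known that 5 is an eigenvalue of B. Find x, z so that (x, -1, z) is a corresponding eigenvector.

1, -1

We need (B - 5I)v = 0.
B - 5I = [[14, 0, 14], [-28, 2, -30], [-28, 0, -28]].
Row 1: (14)·x + (0)·-1 + (14)·z = 0
Row 2: (-28)·x + (2)·-1 + (-30)·z = 0
Row 3: (-28)·x + (0)·-1 + (-28)·z = 0
Solving gives x = 1, z = -1.
Check: B·(1, -1, -1) = (5, -5, -5) = 5·(1, -1, -1).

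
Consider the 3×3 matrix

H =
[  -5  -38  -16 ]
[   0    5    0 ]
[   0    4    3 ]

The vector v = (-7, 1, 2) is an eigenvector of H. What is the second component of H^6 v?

First find the eigenvalue: Hv = (-35, 5, 10) = 5·(-7, 1, 2), so λ = 5.
Then H^6 v = λ^6·v = 5^6·(-7, 1, 2) = 15625·(-7, 1, 2) = (-109375, 15625, 31250).

15625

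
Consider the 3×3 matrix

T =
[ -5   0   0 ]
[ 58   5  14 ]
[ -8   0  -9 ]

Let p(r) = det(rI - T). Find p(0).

-225

p(0) = det(0·I − T) = det(−T) = (−1)^3·det(T).
det(T) = 225, so p(0) = -225.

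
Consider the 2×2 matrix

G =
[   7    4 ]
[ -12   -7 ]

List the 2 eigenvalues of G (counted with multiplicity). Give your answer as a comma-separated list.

det(G - λI) = (7 - λ)(-7 - λ) - (4)·(-12) = λ^2 - 1.
This factors as (λ + 1)·(λ - 1) = 0.
Eigenvalues: -1, 1.

-1, 1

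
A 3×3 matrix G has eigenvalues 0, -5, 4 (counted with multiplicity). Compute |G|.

0

det(G) is the product of the eigenvalues: (0) · (-5) · (4) = 0.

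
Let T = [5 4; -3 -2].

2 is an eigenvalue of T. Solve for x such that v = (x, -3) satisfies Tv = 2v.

We need (T - 2I)v = 0.
T - 2I = [[3, 4], [-3, -4]].
Row 1: (3)·x + (4)·-3 = 0
Row 2: (-3)·x + (-4)·-3 = 0
Solving gives x = 4.
Check: T·(4, -3) = (8, -6) = 2·(4, -3).

4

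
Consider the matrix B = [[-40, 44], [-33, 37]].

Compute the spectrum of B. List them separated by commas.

det(B - tI) = (-40 - t)(37 - t) - (44)·(-33) = t^2 + 3t - 28.
This factors as (t + 7)·(t - 4) = 0.
Eigenvalues: -7, 4.

-7, 4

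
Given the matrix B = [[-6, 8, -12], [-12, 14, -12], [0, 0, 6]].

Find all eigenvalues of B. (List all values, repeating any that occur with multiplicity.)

Set up det(rI - B) = 0.
Expanding along the first row, p(r) = r^3 - 14r^2 + 60r - 72.
Since p(2) = 0, r = 2 is a root.
Factor out (r - 2): p(r) = (r - 2)·(r^2 - 12r + 36).
The quadratic factor is (r - 6)^2.
Eigenvalues: 2, 6, 6.

2, 6, 6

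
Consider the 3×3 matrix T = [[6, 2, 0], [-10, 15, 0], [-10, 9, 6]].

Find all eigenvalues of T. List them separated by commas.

Set up det(μI - T) = 0.
Expanding along the first row, p(μ) = μ^3 - 27μ^2 + 236μ - 660.
Since p(6) = 0, μ = 6 is a root.
Dividing by (μ - 6) leaves μ^2 - 21μ + 110.
The quadratic factors as (μ - 10)·(μ - 11).
Eigenvalues: 6, 10, 11.

6, 10, 11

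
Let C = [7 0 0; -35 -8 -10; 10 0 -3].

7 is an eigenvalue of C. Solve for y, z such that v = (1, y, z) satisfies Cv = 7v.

We need (C - 7I)v = 0.
C - 7I = [[0, 0, 0], [-35, -15, -10], [10, 0, -10]].
Row 1: (0)·1 + (0)·y + (0)·z = 0
Row 2: (-35)·1 + (-15)·y + (-10)·z = 0
Row 3: (10)·1 + (0)·y + (-10)·z = 0
Solving gives y = -3, z = 1.
Check: C·(1, -3, 1) = (7, -21, 7) = 7·(1, -3, 1).

-3, 1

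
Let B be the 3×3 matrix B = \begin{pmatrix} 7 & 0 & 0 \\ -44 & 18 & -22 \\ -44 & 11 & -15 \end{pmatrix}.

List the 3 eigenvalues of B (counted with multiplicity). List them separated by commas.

Set up det(rI - B) = 0.
Expanding the 3×3 determinant: p(r) = r^3 - 10r^2 - 7r + 196.
Try r = -4: p(-4) = 0, so -4 is a root.
Factor out (r + 4): p(r) = (r + 4)·(r^2 - 14r + 49).
The quadratic factor is (r - 7)^2.
Eigenvalues: -4, 7, 7.

-4, 7, 7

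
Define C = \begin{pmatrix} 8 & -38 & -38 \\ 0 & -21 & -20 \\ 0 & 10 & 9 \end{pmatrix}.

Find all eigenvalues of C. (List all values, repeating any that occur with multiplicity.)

The characteristic polynomial is p(λ) = det(λI - C).
Expanding along the first row, p(λ) = λ^3 + 4λ^2 - 85λ - 88.
Rational-root test: λ = 8 gives p(8) = 0.
Dividing by (λ - 8) leaves λ^2 + 12λ + 11.
The quadratic factors as (λ + 11)·(λ + 1).
Eigenvalues: -11, -1, 8.

-11, -1, 8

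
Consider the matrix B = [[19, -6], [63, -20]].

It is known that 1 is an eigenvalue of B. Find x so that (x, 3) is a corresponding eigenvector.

We need (B - 1I)v = 0.
B - 1I = [[18, -6], [63, -21]].
Row 1: (18)·x + (-6)·3 = 0
Row 2: (63)·x + (-21)·3 = 0
Solving gives x = 1.
Check: B·(1, 3) = (1, 3) = 1·(1, 3).

1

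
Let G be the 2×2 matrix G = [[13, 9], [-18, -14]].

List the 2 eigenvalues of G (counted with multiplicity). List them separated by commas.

det(G - λI) = (13 - λ)(-14 - λ) - (9)·(-18) = λ^2 + λ - 20.
This factors as (λ + 5)·(λ - 4) = 0.
Eigenvalues: -5, 4.

-5, 4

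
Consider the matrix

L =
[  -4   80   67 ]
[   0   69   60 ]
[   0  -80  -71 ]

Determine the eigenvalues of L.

-11, -4, 9

Compute the characteristic polynomial p(t) = det(tI - L).
Cofactor expansion gives p(t) = t^3 + 6t^2 - 91t - 396.
Since p(-11) = 0, t = -11 is a root.
Factor out (t + 11): p(t) = (t + 11)·(t^2 - 5t - 36).
The quadratic factors as (t + 4)·(t - 9).
Eigenvalues: -11, -4, 9.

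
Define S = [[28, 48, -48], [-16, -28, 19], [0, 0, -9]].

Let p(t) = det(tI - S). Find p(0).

-144

p(0) = det(0·I − S) = det(−S) = (−1)^3·det(S).
det(S) = 144, so p(0) = -144.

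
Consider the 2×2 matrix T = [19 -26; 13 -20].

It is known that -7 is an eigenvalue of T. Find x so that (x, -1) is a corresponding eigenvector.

-1

We need (T + 7I)v = 0.
T + 7I = [[26, -26], [13, -13]].
Row 1: (26)·x + (-26)·-1 = 0
Row 2: (13)·x + (-13)·-1 = 0
Solving gives x = -1.
Check: T·(-1, -1) = (7, 7) = -7·(-1, -1).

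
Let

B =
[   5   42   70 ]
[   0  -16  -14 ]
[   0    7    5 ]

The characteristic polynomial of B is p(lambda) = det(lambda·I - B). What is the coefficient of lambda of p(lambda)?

p(lambda) = lambda^3 + 6·lambda^2 - 37·lambda - 90.
The coefficient of lambda is -37.

-37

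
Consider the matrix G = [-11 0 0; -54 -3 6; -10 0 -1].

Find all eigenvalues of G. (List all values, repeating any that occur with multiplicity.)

The characteristic polynomial is p(t) = det(tI - G).
Cofactor expansion gives p(t) = t^3 + 15t^2 + 47t + 33.
Since p(-3) = 0, t = -3 is a root.
Factor out (t + 3): p(t) = (t + 3)·(t^2 + 12t + 11).
The quadratic factors as (t + 11)·(t + 1).
Eigenvalues: -11, -3, -1.

-11, -3, -1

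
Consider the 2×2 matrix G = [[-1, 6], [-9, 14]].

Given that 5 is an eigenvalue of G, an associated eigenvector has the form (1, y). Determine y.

We need (G - 5I)v = 0.
G - 5I = [[-6, 6], [-9, 9]].
Row 1: (-6)·1 + (6)·y = 0
Row 2: (-9)·1 + (9)·y = 0
Solving gives y = 1.
Check: G·(1, 1) = (5, 5) = 5·(1, 1).

1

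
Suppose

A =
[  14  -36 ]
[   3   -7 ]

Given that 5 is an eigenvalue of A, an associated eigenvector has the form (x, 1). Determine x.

4

We need (A - 5I)v = 0.
A - 5I = [[9, -36], [3, -12]].
Row 1: (9)·x + (-36)·1 = 0
Row 2: (3)·x + (-12)·1 = 0
Solving gives x = 4.
Check: A·(4, 1) = (20, 5) = 5·(4, 1).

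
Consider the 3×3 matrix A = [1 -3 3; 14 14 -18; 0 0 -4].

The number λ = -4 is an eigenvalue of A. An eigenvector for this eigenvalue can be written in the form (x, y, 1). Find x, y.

0, 1

We need (A + 4I)v = 0.
A + 4I = [[5, -3, 3], [14, 18, -18], [0, 0, 0]].
Row 1: (5)·x + (-3)·y + (3)·1 = 0
Row 2: (14)·x + (18)·y + (-18)·1 = 0
Row 3: (0)·x + (0)·y + (0)·1 = 0
Solving gives x = 0, y = 1.
Check: A·(0, 1, 1) = (0, -4, -4) = -4·(0, 1, 1).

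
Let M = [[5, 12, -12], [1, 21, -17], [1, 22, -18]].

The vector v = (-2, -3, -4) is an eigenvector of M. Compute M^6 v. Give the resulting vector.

(-2, -3, -4)

First find the eigenvalue: Mv = (2, 3, 4) = -1·(-2, -3, -4), so λ = -1.
Then M^6 v = λ^6·v = (-1)^6·(-2, -3, -4) = 1·(-2, -3, -4) = (-2, -3, -4).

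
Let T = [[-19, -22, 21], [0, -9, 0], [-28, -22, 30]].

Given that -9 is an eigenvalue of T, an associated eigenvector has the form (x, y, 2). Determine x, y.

2, 1

We need (T + 9I)v = 0.
T + 9I = [[-10, -22, 21], [0, 0, 0], [-28, -22, 39]].
Row 1: (-10)·x + (-22)·y + (21)·2 = 0
Row 2: (0)·x + (0)·y + (0)·2 = 0
Row 3: (-28)·x + (-22)·y + (39)·2 = 0
Solving gives x = 2, y = 1.
Check: T·(2, 1, 2) = (-18, -9, -18) = -9·(2, 1, 2).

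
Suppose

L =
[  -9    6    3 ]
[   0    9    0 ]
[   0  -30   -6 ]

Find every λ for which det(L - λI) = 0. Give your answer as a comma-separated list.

Compute the characteristic polynomial p(r) = det(rI - L).
Expanding along the first row, p(r) = r^3 + 6r^2 - 81r - 486.
Try r = 9: p(9) = 0, so 9 is a root.
Dividing by (r - 9) leaves r^2 + 15r + 54.
The quadratic factors as (r + 9)·(r + 6).
Eigenvalues: -9, -6, 9.

-9, -6, 9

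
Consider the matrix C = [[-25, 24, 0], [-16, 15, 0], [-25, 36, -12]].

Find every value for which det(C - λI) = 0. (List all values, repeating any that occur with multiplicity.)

The characteristic polynomial is p(λ) = det(λI - C).
Expanding the 3×3 determinant: p(λ) = λ^3 + 22λ^2 + 129λ + 108.
Try λ = -9: p(-9) = 0, so -9 is a root.
Dividing by (λ + 9) leaves λ^2 + 13λ + 12.
The quadratic factors as (λ + 12)·(λ + 1).
Eigenvalues: -12, -9, -1.

-12, -9, -1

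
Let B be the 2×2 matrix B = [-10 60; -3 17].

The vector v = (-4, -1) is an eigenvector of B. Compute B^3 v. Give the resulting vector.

First find the eigenvalue: Bv = (-20, -5) = 5·(-4, -1), so λ = 5.
Then B^3 v = λ^3·v = 5^3·(-4, -1) = 125·(-4, -1) = (-500, -125).

(-500, -125)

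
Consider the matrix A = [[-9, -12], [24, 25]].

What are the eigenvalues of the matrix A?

det(A - lambda·I) = (-9 - lambda)(25 - lambda) - (-12)·(24) = lambda^2 - 16·lambda + 63.
This factors as (lambda - 7)·(lambda - 9) = 0.
Eigenvalues: 7, 9.

7, 9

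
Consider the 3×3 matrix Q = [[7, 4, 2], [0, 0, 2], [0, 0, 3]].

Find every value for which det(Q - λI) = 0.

0, 3, 7

Q is upper triangular, so its eigenvalues are the diagonal entries.
Diagonal: 7, 0, 3.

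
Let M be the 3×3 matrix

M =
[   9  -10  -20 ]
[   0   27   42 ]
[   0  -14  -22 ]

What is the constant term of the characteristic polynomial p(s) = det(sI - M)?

p(0) = det(0·I − M) = det(−M) = (−1)^3·det(M).
det(M) = -54, so p(0) = 54.

54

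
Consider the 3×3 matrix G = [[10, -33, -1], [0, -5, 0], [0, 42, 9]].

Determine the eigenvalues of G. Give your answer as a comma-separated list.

Compute the characteristic polynomial p(s) = det(sI - G).
Expanding along the first row, p(s) = s^3 - 14s^2 - 5s + 450.
Try s = -5: p(-5) = 0, so -5 is a root.
Dividing by (s + 5) leaves s^2 - 19s + 90.
The quadratic factors as (s - 9)·(s - 10).
Eigenvalues: -5, 9, 10.

-5, 9, 10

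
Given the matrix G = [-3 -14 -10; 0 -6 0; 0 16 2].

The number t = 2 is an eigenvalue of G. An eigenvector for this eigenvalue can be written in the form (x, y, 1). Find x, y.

-2, 0

We need (G - 2I)v = 0.
G - 2I = [[-5, -14, -10], [0, -8, 0], [0, 16, 0]].
Row 1: (-5)·x + (-14)·y + (-10)·1 = 0
Row 2: (0)·x + (-8)·y + (0)·1 = 0
Row 3: (0)·x + (16)·y + (0)·1 = 0
Solving gives x = -2, y = 0.
Check: G·(-2, 0, 1) = (-4, 0, 2) = 2·(-2, 0, 1).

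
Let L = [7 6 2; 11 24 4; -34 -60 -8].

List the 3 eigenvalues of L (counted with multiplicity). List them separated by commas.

5, 6, 12

The characteristic polynomial is p(μ) = det(μI - L).
Cofactor expansion gives p(μ) = μ^3 - 23μ^2 + 162μ - 360.
Rational-root test: μ = 5 gives p(5) = 0.
Factor out (μ - 5): p(μ) = (μ - 5)·(μ^2 - 18μ + 72).
The quadratic factors as (μ - 6)·(μ - 12).
Eigenvalues: 5, 6, 12.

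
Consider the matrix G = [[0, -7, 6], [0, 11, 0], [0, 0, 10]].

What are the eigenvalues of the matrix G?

G is upper triangular, so its eigenvalues are the diagonal entries.
Diagonal: 0, 11, 10.

0, 10, 11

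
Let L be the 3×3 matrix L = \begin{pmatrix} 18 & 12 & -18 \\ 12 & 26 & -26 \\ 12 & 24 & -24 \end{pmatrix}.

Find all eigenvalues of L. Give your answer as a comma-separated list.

2, 6, 12

The characteristic polynomial is p(s) = det(sI - L).
Expanding the 3×3 determinant: p(s) = s^3 - 20s^2 + 108s - 144.
Since p(2) = 0, s = 2 is a root.
Dividing by (s - 2) leaves s^2 - 18s + 72.
The quadratic factors as (s - 6)·(s - 12).
Eigenvalues: 2, 6, 12.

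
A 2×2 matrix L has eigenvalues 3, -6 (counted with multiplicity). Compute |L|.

-18

det(L) is the product of the eigenvalues: (3) · (-6) = -18.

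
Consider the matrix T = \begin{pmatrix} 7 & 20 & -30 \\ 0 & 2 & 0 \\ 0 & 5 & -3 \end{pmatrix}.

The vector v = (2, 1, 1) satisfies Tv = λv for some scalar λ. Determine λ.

Compute Tv: T·(2, 1, 1) = (4, 2, 2).
Since Tv = λv, compare component 1: 4 = λ·2, so λ = 2.

2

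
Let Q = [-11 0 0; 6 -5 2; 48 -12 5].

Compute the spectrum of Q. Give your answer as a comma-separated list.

-11, -1, 1

Compute the characteristic polynomial p(s) = det(sI - Q).
Expanding the 3×3 determinant: p(s) = s^3 + 11s^2 - s - 11.
Try s = 1: p(1) = 0, so 1 is a root.
Factor out (s - 1): p(s) = (s - 1)·(s^2 + 12s + 11).
The quadratic factors as (s + 11)·(s + 1).
Eigenvalues: -11, -1, 1.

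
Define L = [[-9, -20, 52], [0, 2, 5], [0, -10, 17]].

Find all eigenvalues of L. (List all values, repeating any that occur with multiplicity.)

Compute the characteristic polynomial p(μ) = det(μI - L).
Expanding the 3×3 determinant: p(μ) = μ^3 - 10μ^2 - 87μ + 756.
Try μ = -9: p(-9) = 0, so -9 is a root.
Dividing by (μ + 9) leaves μ^2 - 19μ + 84.
The quadratic factors as (μ - 7)·(μ - 12).
Eigenvalues: -9, 7, 12.

-9, 7, 12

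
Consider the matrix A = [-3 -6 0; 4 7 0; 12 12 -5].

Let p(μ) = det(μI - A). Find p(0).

15

p(0) = det(0·I − A) = det(−A) = (−1)^3·det(A).
det(A) = -15, so p(0) = 15.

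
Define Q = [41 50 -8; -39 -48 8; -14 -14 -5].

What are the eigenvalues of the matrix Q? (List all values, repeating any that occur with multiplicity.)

-9, -5, 2

Set up det(λI - Q) = 0.
Expanding the 3×3 determinant: p(λ) = λ^3 + 12λ^2 + 17λ - 90.
Since p(-9) = 0, λ = -9 is a root.
Dividing by (λ + 9) leaves λ^2 + 3λ - 10.
The quadratic factors as (λ + 5)·(λ - 2).
Eigenvalues: -9, -5, 2.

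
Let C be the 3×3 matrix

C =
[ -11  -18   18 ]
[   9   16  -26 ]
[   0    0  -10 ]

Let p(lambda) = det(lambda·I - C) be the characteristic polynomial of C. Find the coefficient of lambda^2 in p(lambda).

The coefficient of lambda^2 of det(lambda·I - C) is −trace(C).
trace(C) = (-11) + (16) + (-10) = -5, so the coefficient is 5.

5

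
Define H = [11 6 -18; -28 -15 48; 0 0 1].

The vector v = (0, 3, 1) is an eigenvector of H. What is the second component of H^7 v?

First find the eigenvalue: Hv = (0, 3, 1) = 1·(0, 3, 1), so λ = 1.
Then H^7 v = λ^7·v = 1^7·(0, 3, 1) = 1·(0, 3, 1) = (0, 3, 1).

3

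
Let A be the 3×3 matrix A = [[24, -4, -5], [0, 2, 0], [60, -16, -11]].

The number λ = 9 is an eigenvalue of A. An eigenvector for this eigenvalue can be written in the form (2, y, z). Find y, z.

0, 6

We need (A - 9I)v = 0.
A - 9I = [[15, -4, -5], [0, -7, 0], [60, -16, -20]].
Row 1: (15)·2 + (-4)·y + (-5)·z = 0
Row 2: (0)·2 + (-7)·y + (0)·z = 0
Row 3: (60)·2 + (-16)·y + (-20)·z = 0
Solving gives y = 0, z = 6.
Check: A·(2, 0, 6) = (18, 0, 54) = 9·(2, 0, 6).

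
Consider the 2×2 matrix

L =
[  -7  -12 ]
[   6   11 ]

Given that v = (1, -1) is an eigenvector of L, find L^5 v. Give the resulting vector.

First find the eigenvalue: Lv = (5, -5) = 5·(1, -1), so λ = 5.
Then L^5 v = λ^5·v = 5^5·(1, -1) = 3125·(1, -1) = (3125, -3125).

(3125, -3125)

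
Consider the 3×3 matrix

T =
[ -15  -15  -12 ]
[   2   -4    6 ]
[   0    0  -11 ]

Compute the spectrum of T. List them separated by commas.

The characteristic polynomial is p(t) = det(tI - T).
Expanding along the first row, p(t) = t^3 + 30t^2 + 299t + 990.
Try t = -10: p(-10) = 0, so -10 is a root.
Dividing by (t + 10) leaves t^2 + 20t + 99.
The quadratic factors as (t + 11)·(t + 9).
Eigenvalues: -11, -10, -9.

-11, -10, -9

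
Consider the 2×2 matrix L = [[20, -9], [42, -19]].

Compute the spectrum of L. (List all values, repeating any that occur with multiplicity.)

-1, 2

det(L - rI) = (20 - r)(-19 - r) - (-9)·(42) = r^2 - r - 2.
This factors as (r + 1)·(r - 2) = 0.
Eigenvalues: -1, 2.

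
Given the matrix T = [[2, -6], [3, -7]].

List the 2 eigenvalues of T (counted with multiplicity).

-4, -1

det(T - λI) = (2 - λ)(-7 - λ) - (-6)·(3) = λ^2 + 5λ + 4.
This factors as (λ + 4)·(λ + 1) = 0.
Eigenvalues: -4, -1.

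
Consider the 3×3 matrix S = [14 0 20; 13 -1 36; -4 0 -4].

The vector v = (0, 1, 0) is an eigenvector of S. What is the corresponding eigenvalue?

-1

Compute Sv: S·(0, 1, 0) = (0, -1, 0).
Since Sv = λv, compare component 2: -1 = λ·1, so λ = -1.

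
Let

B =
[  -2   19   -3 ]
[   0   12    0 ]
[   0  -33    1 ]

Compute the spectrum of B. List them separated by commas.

The characteristic polynomial is p(s) = det(sI - B).
Expanding the 3×3 determinant: p(s) = s^3 - 11s^2 - 14s + 24.
Since p(-2) = 0, s = -2 is a root.
Dividing by (s + 2) leaves s^2 - 13s + 12.
The quadratic factors as (s - 1)·(s - 12).
Eigenvalues: -2, 1, 12.

-2, 1, 12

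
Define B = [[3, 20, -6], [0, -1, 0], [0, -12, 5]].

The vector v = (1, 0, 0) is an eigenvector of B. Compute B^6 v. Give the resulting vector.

(729, 0, 0)

First find the eigenvalue: Bv = (3, 0, 0) = 3·(1, 0, 0), so λ = 3.
Then B^6 v = λ^6·v = 3^6·(1, 0, 0) = 729·(1, 0, 0) = (729, 0, 0).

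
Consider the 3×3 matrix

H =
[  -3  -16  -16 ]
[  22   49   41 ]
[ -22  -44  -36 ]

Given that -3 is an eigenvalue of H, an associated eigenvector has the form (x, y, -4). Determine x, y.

We need (H + 3I)v = 0.
H + 3I = [[0, -16, -16], [22, 52, 41], [-22, -44, -33]].
Row 1: (0)·x + (-16)·y + (-16)·-4 = 0
Row 2: (22)·x + (52)·y + (41)·-4 = 0
Row 3: (-22)·x + (-44)·y + (-33)·-4 = 0
Solving gives x = -2, y = 4.
Check: H·(-2, 4, -4) = (6, -12, 12) = -3·(-2, 4, -4).

-2, 4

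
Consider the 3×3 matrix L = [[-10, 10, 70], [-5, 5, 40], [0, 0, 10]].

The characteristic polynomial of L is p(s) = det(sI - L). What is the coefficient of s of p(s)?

-50

p(s) = s^3 - 5s^2 - 50s.
The coefficient of s is -50.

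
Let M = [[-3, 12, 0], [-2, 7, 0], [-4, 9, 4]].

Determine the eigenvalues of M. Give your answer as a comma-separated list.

1, 3, 4

Compute the characteristic polynomial p(λ) = det(λI - M).
Expanding the 3×3 determinant: p(λ) = λ^3 - 8λ^2 + 19λ - 12.
Rational-root test: λ = 1 gives p(1) = 0.
Dividing by (λ - 1) leaves λ^2 - 7λ + 12.
The quadratic factors as (λ - 3)·(λ - 4).
Eigenvalues: 1, 3, 4.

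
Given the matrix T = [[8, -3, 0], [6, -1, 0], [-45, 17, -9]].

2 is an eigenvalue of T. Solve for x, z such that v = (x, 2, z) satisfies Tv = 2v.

1, -1

We need (T - 2I)v = 0.
T - 2I = [[6, -3, 0], [6, -3, 0], [-45, 17, -11]].
Row 1: (6)·x + (-3)·2 + (0)·z = 0
Row 2: (6)·x + (-3)·2 + (0)·z = 0
Row 3: (-45)·x + (17)·2 + (-11)·z = 0
Solving gives x = 1, z = -1.
Check: T·(1, 2, -1) = (2, 4, -2) = 2·(1, 2, -1).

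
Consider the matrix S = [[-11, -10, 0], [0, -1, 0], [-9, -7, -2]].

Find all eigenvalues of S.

-11, -2, -1

Set up det(tI - S) = 0.
Expanding along the first row, p(t) = t^3 + 14t^2 + 35t + 22.
Since p(-1) = 0, t = -1 is a root.
Factor out (t + 1): p(t) = (t + 1)·(t^2 + 13t + 22).
The quadratic factors as (t + 11)·(t + 2).
Eigenvalues: -11, -2, -1.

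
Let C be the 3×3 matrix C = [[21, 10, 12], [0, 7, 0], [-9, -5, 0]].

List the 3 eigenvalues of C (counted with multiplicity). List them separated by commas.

Set up det(λI - C) = 0.
Expanding the 3×3 determinant: p(λ) = λ^3 - 28λ^2 + 255λ - 756.
Rational-root test: λ = 12 gives p(12) = 0.
Dividing by (λ - 12) leaves λ^2 - 16λ + 63.
The quadratic factors as (λ - 7)·(λ - 9).
Eigenvalues: 7, 9, 12.

7, 9, 12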